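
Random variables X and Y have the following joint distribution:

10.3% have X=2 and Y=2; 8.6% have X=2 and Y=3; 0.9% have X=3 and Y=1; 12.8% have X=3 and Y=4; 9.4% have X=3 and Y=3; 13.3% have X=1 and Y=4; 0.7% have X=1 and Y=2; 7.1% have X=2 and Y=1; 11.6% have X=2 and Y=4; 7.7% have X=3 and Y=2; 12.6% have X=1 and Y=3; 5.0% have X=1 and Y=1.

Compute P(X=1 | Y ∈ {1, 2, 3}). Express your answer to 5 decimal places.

P(Y=1) = 0.050 + 0.071 + 0.009 = 0.130.
P(Y=2) = 0.007 + 0.103 + 0.077 = 0.187.
P(Y=3) = 0.126 + 0.086 + 0.094 = 0.306.
P(Y ∈ {1, 2, 3}) = 0.130 + 0.187 + 0.306 = 0.623; P(X=1, Y ∈ {1, 2, 3}) = 0.050 + 0.007 + 0.126 = 0.183.
P(X=1 | Y ∈ {1, 2, 3}) = 0.183/0.623 = 0.29374.

0.29374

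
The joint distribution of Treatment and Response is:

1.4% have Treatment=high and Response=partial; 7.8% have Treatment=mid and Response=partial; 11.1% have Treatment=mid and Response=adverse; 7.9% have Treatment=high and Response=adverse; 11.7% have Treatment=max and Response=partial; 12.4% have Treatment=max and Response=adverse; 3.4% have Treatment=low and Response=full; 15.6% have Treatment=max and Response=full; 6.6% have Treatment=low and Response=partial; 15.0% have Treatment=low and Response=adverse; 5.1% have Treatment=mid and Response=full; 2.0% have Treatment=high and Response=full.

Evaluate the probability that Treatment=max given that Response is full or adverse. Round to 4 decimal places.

P(Response=full) = 0.034 + 0.051 + 0.020 + 0.156 = 0.261.
P(Response=adverse) = 0.150 + 0.111 + 0.079 + 0.124 = 0.464.
P(Response ∈ {full, adverse}) = 0.261 + 0.464 = 0.725; P(Treatment=max, Response ∈ {full, adverse}) = 0.156 + 0.124 = 0.280.
P(Treatment=max | Response ∈ {full, adverse}) = 0.280/0.725 = 0.3862.

0.3862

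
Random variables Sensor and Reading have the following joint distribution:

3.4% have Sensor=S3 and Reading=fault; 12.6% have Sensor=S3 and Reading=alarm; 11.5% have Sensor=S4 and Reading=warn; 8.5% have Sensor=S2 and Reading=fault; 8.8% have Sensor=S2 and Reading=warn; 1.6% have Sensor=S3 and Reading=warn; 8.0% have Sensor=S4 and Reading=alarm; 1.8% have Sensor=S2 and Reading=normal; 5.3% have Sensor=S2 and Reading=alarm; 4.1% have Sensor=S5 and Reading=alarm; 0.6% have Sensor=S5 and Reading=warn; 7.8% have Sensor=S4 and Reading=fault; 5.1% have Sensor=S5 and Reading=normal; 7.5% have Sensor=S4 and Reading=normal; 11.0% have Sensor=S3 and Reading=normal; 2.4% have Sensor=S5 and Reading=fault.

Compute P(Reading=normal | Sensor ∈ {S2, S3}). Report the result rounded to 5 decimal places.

0.24151

P(Sensor=S2) = 0.018 + 0.088 + 0.053 + 0.085 = 0.244.
P(Sensor=S3) = 0.110 + 0.016 + 0.126 + 0.034 = 0.286.
P(Sensor ∈ {S2, S3}) = 0.244 + 0.286 = 0.530; P(Reading=normal, Sensor ∈ {S2, S3}) = 0.018 + 0.110 = 0.128.
P(Reading=normal | Sensor ∈ {S2, S3}) = 0.128/0.530 = 0.24151.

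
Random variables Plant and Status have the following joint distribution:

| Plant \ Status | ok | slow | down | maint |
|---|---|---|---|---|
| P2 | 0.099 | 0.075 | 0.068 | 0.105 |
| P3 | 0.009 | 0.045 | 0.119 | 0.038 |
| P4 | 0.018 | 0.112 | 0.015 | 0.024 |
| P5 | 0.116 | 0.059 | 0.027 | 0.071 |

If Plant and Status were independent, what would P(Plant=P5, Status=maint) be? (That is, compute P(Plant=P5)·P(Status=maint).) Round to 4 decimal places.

P(Plant=P5) = 0.116 + 0.059 + 0.027 + 0.071 = 0.273.
P(Status=maint) = 0.105 + 0.038 + 0.024 + 0.071 = 0.238.
Product: 0.273 × 0.238 = 0.0650.

0.0650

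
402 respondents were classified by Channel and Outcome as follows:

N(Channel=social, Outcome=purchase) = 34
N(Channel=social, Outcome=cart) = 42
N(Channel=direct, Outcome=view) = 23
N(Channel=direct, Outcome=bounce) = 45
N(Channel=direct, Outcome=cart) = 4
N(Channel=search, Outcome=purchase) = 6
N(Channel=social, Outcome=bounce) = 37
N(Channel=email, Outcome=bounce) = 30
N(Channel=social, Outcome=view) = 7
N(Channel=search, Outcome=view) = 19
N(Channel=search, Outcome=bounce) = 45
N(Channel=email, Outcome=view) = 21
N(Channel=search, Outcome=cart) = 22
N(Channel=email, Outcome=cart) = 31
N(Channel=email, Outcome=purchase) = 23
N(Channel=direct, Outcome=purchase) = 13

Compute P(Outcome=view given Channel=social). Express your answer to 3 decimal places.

0.058

Total with Channel=social: 37 + 7 + 42 + 34 = 120.
P(Outcome=view | Channel=social) = 7/120 = 0.058.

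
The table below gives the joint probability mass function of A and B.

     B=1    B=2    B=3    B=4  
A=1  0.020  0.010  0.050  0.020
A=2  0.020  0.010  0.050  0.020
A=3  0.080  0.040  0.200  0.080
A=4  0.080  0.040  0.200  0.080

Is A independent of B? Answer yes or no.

Every cell satisfies P(A,B) = P(A)·P(B). For instance P(A=4) = 0.400, P(B=1) = 0.200, and 0.400×0.200 = 0.080 matches the joint entry. So A and B are independent.

yes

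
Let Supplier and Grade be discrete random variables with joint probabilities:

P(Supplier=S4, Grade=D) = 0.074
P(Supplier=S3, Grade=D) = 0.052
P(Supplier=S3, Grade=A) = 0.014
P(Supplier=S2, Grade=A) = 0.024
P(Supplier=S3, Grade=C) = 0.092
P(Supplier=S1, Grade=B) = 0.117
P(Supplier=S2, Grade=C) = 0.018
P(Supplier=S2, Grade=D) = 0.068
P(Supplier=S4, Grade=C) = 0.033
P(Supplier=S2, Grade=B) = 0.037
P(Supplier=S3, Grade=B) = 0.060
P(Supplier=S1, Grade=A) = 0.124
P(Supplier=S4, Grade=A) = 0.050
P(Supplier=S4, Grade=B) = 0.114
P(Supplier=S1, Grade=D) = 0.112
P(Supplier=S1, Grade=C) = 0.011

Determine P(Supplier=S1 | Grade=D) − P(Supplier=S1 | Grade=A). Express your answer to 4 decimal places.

P(Grade=D) = 0.112 + 0.068 + 0.052 + 0.074 = 0.306; P(Supplier=S1 | Grade=D) = 0.112/0.306 = 0.36601.
P(Grade=A) = 0.124 + 0.024 + 0.014 + 0.050 = 0.212; P(Supplier=S1 | Grade=A) = 0.124/0.212 = 0.58491.
Difference = -0.2189.

-0.2189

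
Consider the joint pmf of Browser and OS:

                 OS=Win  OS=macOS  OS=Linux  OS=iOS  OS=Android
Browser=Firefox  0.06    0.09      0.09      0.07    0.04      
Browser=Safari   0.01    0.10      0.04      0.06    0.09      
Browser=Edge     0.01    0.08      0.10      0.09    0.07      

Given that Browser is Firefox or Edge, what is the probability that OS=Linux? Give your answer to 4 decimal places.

P(Browser=Firefox) = 0.06 + 0.09 + 0.09 + 0.07 + 0.04 = 0.35.
P(Browser=Edge) = 0.01 + 0.08 + 0.10 + 0.09 + 0.07 = 0.35.
P(Browser ∈ {Firefox, Edge}) = 0.35 + 0.35 = 0.70; P(OS=Linux, Browser ∈ {Firefox, Edge}) = 0.09 + 0.10 = 0.19.
P(OS=Linux | Browser ∈ {Firefox, Edge}) = 0.19/0.70 = 0.2714.

0.2714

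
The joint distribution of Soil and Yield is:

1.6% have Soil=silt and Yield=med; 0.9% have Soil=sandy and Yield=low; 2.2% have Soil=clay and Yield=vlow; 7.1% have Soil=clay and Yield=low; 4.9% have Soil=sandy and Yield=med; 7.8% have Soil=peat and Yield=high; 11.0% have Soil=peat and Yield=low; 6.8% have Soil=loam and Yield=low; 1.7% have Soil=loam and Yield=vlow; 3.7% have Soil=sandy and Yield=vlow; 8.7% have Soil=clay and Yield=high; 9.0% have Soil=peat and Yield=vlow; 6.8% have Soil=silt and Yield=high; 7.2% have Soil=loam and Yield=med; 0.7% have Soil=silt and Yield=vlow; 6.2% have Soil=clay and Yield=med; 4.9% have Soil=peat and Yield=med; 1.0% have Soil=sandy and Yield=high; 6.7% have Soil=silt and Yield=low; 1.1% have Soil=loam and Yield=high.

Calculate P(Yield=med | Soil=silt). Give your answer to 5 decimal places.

P(Soil=silt) = 0.007 + 0.067 + 0.016 + 0.068 = 0.158.
P(Yield=med | Soil=silt) = 0.016/0.158 = 0.10127.

0.10127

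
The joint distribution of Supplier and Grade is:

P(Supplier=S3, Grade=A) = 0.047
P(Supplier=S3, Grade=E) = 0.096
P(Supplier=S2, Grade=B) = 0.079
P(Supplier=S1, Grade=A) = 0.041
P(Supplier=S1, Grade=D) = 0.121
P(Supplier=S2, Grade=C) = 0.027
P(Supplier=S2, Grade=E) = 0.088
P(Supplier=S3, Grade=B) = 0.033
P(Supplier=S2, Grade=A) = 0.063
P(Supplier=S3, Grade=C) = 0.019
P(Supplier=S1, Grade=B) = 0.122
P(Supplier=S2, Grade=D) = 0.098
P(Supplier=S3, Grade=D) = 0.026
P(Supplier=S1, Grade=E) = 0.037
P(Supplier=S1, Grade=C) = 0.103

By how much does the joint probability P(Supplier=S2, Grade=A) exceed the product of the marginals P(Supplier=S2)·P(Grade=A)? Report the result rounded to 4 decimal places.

0.0094

P(Supplier=S2) = 0.063 + 0.079 + 0.027 + 0.098 + 0.088 = 0.355.
P(Grade=A) = 0.041 + 0.063 + 0.047 = 0.151.
P(Supplier=S2, Grade=A) − P(Supplier=S2)P(Grade=A) = 0.063 − 0.355×0.151 = 0.0094.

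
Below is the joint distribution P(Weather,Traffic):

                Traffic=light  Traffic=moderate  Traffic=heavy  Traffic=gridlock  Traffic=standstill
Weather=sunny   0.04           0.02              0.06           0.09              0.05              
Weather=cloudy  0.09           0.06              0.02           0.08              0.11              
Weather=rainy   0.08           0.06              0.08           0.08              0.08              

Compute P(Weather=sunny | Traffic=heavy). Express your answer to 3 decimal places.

P(Traffic=heavy) = 0.06 + 0.02 + 0.08 = 0.16.
P(Weather=sunny | Traffic=heavy) = 0.06/0.16 = 0.375.

0.375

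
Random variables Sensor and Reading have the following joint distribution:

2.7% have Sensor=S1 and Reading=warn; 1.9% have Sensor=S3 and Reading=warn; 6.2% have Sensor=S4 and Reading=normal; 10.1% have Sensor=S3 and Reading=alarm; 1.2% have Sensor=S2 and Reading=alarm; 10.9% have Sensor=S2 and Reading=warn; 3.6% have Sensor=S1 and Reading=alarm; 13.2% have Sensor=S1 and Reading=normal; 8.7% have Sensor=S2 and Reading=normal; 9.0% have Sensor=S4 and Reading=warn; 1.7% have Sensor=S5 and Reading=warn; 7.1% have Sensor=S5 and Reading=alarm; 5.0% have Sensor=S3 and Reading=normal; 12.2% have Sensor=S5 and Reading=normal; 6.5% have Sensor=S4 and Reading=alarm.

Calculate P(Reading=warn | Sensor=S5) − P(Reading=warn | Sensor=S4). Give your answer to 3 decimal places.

P(Sensor=S5) = 0.122 + 0.017 + 0.071 = 0.210; P(Reading=warn | Sensor=S5) = 0.017/0.210 = 0.0810.
P(Sensor=S4) = 0.062 + 0.090 + 0.065 = 0.217; P(Reading=warn | Sensor=S4) = 0.090/0.217 = 0.4147.
Difference = -0.334.

-0.334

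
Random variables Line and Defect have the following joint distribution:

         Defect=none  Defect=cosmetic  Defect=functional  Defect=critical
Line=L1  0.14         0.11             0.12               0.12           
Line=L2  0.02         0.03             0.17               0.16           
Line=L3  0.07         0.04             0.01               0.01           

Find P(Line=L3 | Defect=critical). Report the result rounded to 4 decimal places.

P(Defect=critical) = 0.12 + 0.16 + 0.01 = 0.29.
P(Line=L3 | Defect=critical) = 0.01/0.29 = 0.0345.

0.0345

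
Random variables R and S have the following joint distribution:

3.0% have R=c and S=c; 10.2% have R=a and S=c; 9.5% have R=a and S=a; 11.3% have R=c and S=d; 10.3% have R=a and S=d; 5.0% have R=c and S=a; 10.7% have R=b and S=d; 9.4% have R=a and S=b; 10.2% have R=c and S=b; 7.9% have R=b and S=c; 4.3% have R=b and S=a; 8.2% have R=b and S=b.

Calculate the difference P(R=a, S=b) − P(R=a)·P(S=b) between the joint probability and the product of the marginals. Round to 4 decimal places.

-0.0155

P(R=a) = 0.095 + 0.094 + 0.102 + 0.103 = 0.394.
P(S=b) = 0.094 + 0.082 + 0.102 = 0.278.
P(R=a, S=b) − P(R=a)P(S=b) = 0.094 − 0.394×0.278 = -0.0155.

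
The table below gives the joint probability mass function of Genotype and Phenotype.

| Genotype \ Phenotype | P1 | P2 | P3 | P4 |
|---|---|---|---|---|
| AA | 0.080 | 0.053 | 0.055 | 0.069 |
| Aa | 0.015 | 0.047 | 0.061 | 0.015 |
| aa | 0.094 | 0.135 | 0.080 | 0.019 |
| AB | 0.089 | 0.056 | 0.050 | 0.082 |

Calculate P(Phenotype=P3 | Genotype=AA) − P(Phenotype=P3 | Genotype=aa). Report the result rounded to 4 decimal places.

P(Genotype=AA) = 0.080 + 0.053 + 0.055 + 0.069 = 0.257; P(Phenotype=P3 | Genotype=AA) = 0.055/0.257 = 0.21401.
P(Genotype=aa) = 0.094 + 0.135 + 0.080 + 0.019 = 0.328; P(Phenotype=P3 | Genotype=aa) = 0.080/0.328 = 0.24390.
Difference = -0.0299.

-0.0299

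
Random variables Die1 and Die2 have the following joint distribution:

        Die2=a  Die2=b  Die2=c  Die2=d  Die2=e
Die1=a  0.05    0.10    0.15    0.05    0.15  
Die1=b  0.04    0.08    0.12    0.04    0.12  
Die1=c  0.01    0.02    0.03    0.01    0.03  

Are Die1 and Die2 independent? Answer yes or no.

Every cell satisfies P(Die1,Die2) = P(Die1)·P(Die2). For instance P(Die1=b) = 0.40, P(Die2=b) = 0.20, and 0.40×0.20 = 0.08 matches the joint entry. So Die1 and Die2 are independent.

yes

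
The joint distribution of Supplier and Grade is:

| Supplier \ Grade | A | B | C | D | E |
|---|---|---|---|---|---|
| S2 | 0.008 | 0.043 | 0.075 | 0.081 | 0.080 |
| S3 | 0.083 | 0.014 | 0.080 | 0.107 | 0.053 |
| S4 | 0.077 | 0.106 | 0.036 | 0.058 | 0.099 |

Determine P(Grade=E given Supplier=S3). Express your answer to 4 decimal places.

0.1573

P(Supplier=S3) = 0.083 + 0.014 + 0.080 + 0.107 + 0.053 = 0.337.
P(Grade=E | Supplier=S3) = 0.053/0.337 = 0.1573.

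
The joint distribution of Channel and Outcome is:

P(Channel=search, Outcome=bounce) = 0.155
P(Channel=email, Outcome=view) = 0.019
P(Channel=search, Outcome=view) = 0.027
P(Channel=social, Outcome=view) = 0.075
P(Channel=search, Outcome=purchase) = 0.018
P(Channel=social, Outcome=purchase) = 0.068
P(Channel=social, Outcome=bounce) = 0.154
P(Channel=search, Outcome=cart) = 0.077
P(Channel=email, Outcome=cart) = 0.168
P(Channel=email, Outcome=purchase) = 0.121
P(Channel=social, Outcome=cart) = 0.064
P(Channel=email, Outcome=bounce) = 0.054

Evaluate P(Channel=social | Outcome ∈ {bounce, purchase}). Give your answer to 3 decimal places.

0.389

P(Outcome=bounce) = 0.054 + 0.155 + 0.154 = 0.363.
P(Outcome=purchase) = 0.121 + 0.018 + 0.068 = 0.207.
P(Outcome ∈ {bounce, purchase}) = 0.363 + 0.207 = 0.570; P(Channel=social, Outcome ∈ {bounce, purchase}) = 0.154 + 0.068 = 0.222.
P(Channel=social | Outcome ∈ {bounce, purchase}) = 0.222/0.570 = 0.389.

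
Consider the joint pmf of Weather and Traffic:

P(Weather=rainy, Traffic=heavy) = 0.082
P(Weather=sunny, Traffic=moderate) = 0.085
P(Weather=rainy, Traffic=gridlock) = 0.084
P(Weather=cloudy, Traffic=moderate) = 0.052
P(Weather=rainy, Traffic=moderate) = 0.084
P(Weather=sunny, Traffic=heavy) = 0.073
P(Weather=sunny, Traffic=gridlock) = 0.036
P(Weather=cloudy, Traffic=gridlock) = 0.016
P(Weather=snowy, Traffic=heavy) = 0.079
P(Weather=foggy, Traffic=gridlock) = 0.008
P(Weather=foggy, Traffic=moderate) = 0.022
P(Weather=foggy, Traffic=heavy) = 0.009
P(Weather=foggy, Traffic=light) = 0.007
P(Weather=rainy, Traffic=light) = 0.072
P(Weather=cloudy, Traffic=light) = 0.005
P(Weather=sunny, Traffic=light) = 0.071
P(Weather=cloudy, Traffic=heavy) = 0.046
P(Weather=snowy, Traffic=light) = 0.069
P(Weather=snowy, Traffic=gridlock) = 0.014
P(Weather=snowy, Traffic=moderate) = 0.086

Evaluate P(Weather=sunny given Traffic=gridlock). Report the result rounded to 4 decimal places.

0.2278

P(Traffic=gridlock) = 0.036 + 0.016 + 0.084 + 0.014 + 0.008 = 0.158.
P(Weather=sunny | Traffic=gridlock) = 0.036/0.158 = 0.2278.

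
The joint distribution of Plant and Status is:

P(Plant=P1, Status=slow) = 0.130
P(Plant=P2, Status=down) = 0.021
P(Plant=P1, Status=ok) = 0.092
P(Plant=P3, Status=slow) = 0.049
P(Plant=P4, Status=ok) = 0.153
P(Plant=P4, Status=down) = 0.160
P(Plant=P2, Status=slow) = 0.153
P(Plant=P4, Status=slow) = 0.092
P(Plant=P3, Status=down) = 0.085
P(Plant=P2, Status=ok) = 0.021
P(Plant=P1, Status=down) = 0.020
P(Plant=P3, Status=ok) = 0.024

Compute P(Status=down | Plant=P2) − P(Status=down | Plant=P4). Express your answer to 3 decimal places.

-0.287

P(Plant=P2) = 0.021 + 0.153 + 0.021 = 0.195; P(Status=down | Plant=P2) = 0.021/0.195 = 0.1077.
P(Plant=P4) = 0.153 + 0.092 + 0.160 = 0.405; P(Status=down | Plant=P4) = 0.160/0.405 = 0.3951.
Difference = -0.287.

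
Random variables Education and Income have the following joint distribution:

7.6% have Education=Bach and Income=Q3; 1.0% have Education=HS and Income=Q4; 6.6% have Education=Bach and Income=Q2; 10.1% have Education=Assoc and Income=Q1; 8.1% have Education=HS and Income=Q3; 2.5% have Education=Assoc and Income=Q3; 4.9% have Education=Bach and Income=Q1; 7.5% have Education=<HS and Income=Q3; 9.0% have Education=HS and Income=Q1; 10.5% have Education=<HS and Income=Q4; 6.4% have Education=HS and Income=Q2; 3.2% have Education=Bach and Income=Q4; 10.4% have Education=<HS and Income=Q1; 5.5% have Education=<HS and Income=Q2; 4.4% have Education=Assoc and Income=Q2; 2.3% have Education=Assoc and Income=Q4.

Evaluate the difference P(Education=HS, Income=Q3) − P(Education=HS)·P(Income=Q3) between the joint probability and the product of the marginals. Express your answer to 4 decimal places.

P(Education=HS) = 0.090 + 0.064 + 0.081 + 0.010 = 0.245.
P(Income=Q3) = 0.075 + 0.081 + 0.025 + 0.076 = 0.257.
P(Education=HS, Income=Q3) − P(Education=HS)P(Income=Q3) = 0.081 − 0.245×0.257 = 0.0180.

0.0180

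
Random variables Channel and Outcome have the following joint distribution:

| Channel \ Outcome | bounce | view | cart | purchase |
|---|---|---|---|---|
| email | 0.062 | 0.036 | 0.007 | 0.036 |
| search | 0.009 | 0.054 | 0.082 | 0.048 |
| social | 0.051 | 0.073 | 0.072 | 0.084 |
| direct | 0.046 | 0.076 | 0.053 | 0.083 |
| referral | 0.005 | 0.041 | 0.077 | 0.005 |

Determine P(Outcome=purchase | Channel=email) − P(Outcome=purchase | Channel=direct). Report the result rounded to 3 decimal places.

-0.066

P(Channel=email) = 0.062 + 0.036 + 0.007 + 0.036 = 0.141; P(Outcome=purchase | Channel=email) = 0.036/0.141 = 0.2553.
P(Channel=direct) = 0.046 + 0.076 + 0.053 + 0.083 = 0.258; P(Outcome=purchase | Channel=direct) = 0.083/0.258 = 0.3217.
Difference = -0.066.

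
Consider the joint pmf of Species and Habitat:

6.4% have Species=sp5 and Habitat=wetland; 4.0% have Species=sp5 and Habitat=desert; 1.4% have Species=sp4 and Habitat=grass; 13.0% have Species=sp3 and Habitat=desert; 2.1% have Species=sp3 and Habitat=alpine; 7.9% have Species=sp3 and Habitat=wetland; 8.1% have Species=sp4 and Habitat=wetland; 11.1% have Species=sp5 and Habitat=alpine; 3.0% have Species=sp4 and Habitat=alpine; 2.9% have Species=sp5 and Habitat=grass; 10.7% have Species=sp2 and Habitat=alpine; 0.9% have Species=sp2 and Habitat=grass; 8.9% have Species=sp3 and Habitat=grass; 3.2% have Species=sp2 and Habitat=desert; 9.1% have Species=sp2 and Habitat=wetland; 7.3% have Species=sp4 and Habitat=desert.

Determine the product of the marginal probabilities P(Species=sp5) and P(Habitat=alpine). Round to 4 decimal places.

P(Species=sp5) = 0.029 + 0.064 + 0.040 + 0.111 = 0.244.
P(Habitat=alpine) = 0.107 + 0.021 + 0.030 + 0.111 = 0.269.
Product: 0.244 × 0.269 = 0.0656.

0.0656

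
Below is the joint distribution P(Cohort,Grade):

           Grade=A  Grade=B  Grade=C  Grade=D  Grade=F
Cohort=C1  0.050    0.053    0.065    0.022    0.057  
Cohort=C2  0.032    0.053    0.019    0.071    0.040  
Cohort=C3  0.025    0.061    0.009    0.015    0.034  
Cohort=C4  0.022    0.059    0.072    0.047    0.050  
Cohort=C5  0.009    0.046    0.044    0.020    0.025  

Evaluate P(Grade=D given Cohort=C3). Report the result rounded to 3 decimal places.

P(Cohort=C3) = 0.025 + 0.061 + 0.009 + 0.015 + 0.034 = 0.144.
P(Grade=D | Cohort=C3) = 0.015/0.144 = 0.104.

0.104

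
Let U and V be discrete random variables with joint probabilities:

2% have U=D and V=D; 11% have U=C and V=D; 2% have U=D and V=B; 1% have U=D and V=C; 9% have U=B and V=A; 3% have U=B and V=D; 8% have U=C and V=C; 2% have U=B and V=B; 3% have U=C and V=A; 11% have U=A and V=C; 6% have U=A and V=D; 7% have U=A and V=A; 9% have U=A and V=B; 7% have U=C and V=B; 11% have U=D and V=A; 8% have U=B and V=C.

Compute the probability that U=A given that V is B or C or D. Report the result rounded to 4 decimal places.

P(V=B) = 0.09 + 0.02 + 0.07 + 0.02 = 0.20.
P(V=C) = 0.11 + 0.08 + 0.08 + 0.01 = 0.28.
P(V=D) = 0.06 + 0.03 + 0.11 + 0.02 = 0.22.
P(V ∈ {B, C, D}) = 0.20 + 0.28 + 0.22 = 0.70; P(U=A, V ∈ {B, C, D}) = 0.09 + 0.11 + 0.06 = 0.26.
P(U=A | V ∈ {B, C, D}) = 0.26/0.70 = 0.3714.

0.3714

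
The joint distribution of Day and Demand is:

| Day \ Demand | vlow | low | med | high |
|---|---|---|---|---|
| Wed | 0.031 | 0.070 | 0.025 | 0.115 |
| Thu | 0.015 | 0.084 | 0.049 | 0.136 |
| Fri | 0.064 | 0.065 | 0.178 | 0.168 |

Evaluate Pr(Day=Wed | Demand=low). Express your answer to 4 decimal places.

0.3196

P(Demand=low) = 0.070 + 0.084 + 0.065 = 0.219.
P(Day=Wed | Demand=low) = 0.070/0.219 = 0.3196.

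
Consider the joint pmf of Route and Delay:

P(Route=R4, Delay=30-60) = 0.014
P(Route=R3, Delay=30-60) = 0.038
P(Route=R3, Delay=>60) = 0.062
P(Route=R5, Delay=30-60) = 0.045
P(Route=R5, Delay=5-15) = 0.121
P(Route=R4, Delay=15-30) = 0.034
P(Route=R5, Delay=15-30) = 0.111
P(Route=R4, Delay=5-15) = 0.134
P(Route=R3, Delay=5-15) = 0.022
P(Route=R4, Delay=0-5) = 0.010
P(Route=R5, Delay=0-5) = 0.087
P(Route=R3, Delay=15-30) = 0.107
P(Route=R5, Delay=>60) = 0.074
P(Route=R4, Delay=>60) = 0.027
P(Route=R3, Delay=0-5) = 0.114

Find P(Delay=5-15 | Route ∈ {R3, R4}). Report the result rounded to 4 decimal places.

0.2776

P(Route=R3) = 0.114 + 0.022 + 0.107 + 0.038 + 0.062 = 0.343.
P(Route=R4) = 0.010 + 0.134 + 0.034 + 0.014 + 0.027 = 0.219.
P(Route ∈ {R3, R4}) = 0.343 + 0.219 = 0.562; P(Delay=5-15, Route ∈ {R3, R4}) = 0.022 + 0.134 = 0.156.
P(Delay=5-15 | Route ∈ {R3, R4}) = 0.156/0.562 = 0.2776.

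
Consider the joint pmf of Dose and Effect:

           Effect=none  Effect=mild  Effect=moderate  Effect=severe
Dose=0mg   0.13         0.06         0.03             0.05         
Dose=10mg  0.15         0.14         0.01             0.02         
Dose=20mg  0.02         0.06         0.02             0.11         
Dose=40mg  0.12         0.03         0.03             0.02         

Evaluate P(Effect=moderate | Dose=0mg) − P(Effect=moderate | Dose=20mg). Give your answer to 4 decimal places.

0.0159

P(Dose=0mg) = 0.13 + 0.06 + 0.03 + 0.05 = 0.27; P(Effect=moderate | Dose=0mg) = 0.03/0.27 = 0.11111.
P(Dose=20mg) = 0.02 + 0.06 + 0.02 + 0.11 = 0.21; P(Effect=moderate | Dose=20mg) = 0.02/0.21 = 0.09524.
Difference = 0.0159.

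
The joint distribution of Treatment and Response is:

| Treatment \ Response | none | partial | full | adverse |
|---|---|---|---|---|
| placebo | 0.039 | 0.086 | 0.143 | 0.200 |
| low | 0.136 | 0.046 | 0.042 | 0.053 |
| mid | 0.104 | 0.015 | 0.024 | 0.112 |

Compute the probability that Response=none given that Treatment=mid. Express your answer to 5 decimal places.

P(Treatment=mid) = 0.104 + 0.015 + 0.024 + 0.112 = 0.255.
P(Response=none | Treatment=mid) = 0.104/0.255 = 0.40784.

0.40784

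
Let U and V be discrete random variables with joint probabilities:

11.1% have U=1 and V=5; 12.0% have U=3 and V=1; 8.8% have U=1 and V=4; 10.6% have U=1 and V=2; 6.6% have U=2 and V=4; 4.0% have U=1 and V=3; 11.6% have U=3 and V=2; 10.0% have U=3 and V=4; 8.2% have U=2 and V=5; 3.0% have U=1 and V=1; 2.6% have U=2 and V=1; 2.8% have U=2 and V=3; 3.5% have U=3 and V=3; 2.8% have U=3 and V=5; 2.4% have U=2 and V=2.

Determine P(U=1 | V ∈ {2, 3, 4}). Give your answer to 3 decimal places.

0.388

P(V=2) = 0.106 + 0.024 + 0.116 = 0.246.
P(V=3) = 0.040 + 0.028 + 0.035 = 0.103.
P(V=4) = 0.088 + 0.066 + 0.100 = 0.254.
P(V ∈ {2, 3, 4}) = 0.246 + 0.103 + 0.254 = 0.603; P(U=1, V ∈ {2, 3, 4}) = 0.106 + 0.040 + 0.088 = 0.234.
P(U=1 | V ∈ {2, 3, 4}) = 0.234/0.603 = 0.388.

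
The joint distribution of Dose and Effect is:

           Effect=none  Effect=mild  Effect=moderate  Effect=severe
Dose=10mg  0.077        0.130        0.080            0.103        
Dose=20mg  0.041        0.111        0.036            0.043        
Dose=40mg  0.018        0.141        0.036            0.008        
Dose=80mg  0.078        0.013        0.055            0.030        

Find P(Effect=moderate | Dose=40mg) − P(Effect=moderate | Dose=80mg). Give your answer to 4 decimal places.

P(Dose=40mg) = 0.018 + 0.141 + 0.036 + 0.008 = 0.203; P(Effect=moderate | Dose=40mg) = 0.036/0.203 = 0.17734.
P(Dose=80mg) = 0.078 + 0.013 + 0.055 + 0.030 = 0.176; P(Effect=moderate | Dose=80mg) = 0.055/0.176 = 0.31250.
Difference = -0.1352.

-0.1352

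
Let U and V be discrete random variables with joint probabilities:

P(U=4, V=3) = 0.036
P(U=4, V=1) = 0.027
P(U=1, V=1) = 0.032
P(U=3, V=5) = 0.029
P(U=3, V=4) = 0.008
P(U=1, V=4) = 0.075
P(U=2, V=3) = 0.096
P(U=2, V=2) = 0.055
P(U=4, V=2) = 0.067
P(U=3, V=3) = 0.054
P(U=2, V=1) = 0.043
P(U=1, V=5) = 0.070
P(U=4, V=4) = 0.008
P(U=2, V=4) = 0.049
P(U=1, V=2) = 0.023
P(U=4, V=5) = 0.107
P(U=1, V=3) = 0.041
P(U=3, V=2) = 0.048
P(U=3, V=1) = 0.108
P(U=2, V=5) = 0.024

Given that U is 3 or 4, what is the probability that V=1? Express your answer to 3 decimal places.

0.274

P(U=3) = 0.108 + 0.048 + 0.054 + 0.008 + 0.029 = 0.247.
P(U=4) = 0.027 + 0.067 + 0.036 + 0.008 + 0.107 = 0.245.
P(U ∈ {3, 4}) = 0.247 + 0.245 = 0.492; P(V=1, U ∈ {3, 4}) = 0.108 + 0.027 = 0.135.
P(V=1 | U ∈ {3, 4}) = 0.135/0.492 = 0.274.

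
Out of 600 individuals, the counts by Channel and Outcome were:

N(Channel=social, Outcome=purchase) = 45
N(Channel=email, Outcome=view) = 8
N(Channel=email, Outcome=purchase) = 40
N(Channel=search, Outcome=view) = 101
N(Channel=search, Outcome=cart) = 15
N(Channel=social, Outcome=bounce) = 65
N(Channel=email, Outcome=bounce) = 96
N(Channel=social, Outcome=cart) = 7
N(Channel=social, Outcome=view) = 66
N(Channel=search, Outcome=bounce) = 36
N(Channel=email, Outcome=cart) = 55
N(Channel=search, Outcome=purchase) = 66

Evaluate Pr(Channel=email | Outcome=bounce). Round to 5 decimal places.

Total with Outcome=bounce: 96 + 36 + 65 = 197.
P(Channel=email | Outcome=bounce) = 96/197 = 0.48731.

0.48731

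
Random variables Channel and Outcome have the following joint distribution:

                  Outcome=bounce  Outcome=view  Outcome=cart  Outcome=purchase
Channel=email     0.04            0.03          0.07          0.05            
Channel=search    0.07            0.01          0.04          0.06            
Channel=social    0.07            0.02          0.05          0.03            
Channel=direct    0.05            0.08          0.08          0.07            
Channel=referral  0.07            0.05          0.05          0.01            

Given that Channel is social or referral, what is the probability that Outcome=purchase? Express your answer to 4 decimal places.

P(Channel=social) = 0.07 + 0.02 + 0.05 + 0.03 = 0.17.
P(Channel=referral) = 0.07 + 0.05 + 0.05 + 0.01 = 0.18.
P(Channel ∈ {social, referral}) = 0.17 + 0.18 = 0.35; P(Outcome=purchase, Channel ∈ {social, referral}) = 0.03 + 0.01 = 0.04.
P(Outcome=purchase | Channel ∈ {social, referral}) = 0.04/0.35 = 0.1143.

0.1143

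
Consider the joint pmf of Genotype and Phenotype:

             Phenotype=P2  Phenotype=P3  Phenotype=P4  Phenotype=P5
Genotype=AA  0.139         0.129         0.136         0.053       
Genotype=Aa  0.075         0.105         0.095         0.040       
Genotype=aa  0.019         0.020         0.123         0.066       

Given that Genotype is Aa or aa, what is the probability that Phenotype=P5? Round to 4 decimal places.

0.1952

P(Genotype=Aa) = 0.075 + 0.105 + 0.095 + 0.040 = 0.315.
P(Genotype=aa) = 0.019 + 0.020 + 0.123 + 0.066 = 0.228.
P(Genotype ∈ {Aa, aa}) = 0.315 + 0.228 = 0.543; P(Phenotype=P5, Genotype ∈ {Aa, aa}) = 0.040 + 0.066 = 0.106.
P(Phenotype=P5 | Genotype ∈ {Aa, aa}) = 0.106/0.543 = 0.1952.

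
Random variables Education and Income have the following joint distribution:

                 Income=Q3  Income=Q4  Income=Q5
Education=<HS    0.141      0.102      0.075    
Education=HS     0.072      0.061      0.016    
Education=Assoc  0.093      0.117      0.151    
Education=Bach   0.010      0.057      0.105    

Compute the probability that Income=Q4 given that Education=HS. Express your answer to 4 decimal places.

P(Education=HS) = 0.072 + 0.061 + 0.016 = 0.149.
P(Income=Q4 | Education=HS) = 0.061/0.149 = 0.4094.

0.4094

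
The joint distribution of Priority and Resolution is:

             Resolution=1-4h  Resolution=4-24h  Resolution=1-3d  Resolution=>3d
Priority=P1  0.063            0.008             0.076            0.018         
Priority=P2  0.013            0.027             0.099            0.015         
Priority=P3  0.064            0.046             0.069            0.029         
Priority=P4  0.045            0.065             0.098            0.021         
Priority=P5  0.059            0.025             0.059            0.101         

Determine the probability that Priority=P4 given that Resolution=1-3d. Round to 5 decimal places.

0.24439

P(Resolution=1-3d) = 0.076 + 0.099 + 0.069 + 0.098 + 0.059 = 0.401.
P(Priority=P4 | Resolution=1-3d) = 0.098/0.401 = 0.24439.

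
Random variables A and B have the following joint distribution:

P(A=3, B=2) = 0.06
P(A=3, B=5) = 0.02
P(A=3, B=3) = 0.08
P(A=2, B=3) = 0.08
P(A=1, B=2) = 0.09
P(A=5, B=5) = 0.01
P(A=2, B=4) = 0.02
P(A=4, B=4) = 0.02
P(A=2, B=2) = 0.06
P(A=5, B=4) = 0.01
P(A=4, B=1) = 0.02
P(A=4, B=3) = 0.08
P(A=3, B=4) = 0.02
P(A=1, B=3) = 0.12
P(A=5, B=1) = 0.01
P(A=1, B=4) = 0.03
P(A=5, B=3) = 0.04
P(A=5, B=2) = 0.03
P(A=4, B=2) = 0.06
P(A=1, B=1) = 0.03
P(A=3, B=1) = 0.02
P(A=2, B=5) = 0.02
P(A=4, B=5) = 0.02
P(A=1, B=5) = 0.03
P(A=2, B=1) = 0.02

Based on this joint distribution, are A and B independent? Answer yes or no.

Every cell satisfies P(A,B) = P(A)·P(B). For instance P(A=3) = 0.20, P(B=2) = 0.30, and 0.20×0.30 = 0.06 matches the joint entry. So A and B are independent.

yes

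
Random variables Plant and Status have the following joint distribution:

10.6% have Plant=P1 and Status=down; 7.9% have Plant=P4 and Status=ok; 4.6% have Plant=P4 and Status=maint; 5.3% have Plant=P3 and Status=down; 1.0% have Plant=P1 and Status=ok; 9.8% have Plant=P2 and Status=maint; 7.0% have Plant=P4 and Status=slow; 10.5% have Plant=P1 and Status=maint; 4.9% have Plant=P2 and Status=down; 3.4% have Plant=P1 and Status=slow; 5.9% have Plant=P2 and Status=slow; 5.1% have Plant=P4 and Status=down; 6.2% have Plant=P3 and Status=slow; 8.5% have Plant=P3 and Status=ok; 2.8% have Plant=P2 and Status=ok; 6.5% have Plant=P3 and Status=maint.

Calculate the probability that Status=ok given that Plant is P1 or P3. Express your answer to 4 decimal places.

P(Plant=P1) = 0.010 + 0.034 + 0.106 + 0.105 = 0.255.
P(Plant=P3) = 0.085 + 0.062 + 0.053 + 0.065 = 0.265.
P(Plant ∈ {P1, P3}) = 0.255 + 0.265 = 0.520; P(Status=ok, Plant ∈ {P1, P3}) = 0.010 + 0.085 = 0.095.
P(Status=ok | Plant ∈ {P1, P3}) = 0.095/0.520 = 0.1827.

0.1827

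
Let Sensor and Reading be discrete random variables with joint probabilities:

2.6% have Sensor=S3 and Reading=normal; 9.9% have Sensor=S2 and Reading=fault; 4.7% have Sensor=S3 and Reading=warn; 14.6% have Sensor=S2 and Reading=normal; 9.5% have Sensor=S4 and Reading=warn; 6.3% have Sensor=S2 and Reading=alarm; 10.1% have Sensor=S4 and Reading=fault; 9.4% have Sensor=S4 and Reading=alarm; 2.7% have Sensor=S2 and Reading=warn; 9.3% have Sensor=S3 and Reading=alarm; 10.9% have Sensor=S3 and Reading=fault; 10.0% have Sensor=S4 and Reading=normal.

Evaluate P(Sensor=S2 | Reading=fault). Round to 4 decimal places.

0.3204

P(Reading=fault) = 0.099 + 0.109 + 0.101 = 0.309.
P(Sensor=S2 | Reading=fault) = 0.099/0.309 = 0.3204.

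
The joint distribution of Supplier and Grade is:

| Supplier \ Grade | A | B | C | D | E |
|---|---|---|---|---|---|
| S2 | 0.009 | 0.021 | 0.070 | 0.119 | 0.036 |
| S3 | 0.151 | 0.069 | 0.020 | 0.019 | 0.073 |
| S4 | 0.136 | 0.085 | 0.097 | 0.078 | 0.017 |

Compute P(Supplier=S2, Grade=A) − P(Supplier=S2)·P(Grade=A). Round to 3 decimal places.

-0.066

P(Supplier=S2) = 0.009 + 0.021 + 0.070 + 0.119 + 0.036 = 0.255.
P(Grade=A) = 0.009 + 0.151 + 0.136 = 0.296.
P(Supplier=S2, Grade=A) − P(Supplier=S2)P(Grade=A) = 0.009 − 0.255×0.296 = -0.066.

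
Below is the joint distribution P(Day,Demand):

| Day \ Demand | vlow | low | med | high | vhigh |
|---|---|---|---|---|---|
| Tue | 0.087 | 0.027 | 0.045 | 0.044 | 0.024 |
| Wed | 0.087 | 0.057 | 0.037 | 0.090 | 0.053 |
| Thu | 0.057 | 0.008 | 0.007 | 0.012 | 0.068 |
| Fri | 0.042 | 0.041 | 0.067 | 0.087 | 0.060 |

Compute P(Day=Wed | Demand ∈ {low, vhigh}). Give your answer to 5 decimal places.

0.32544

P(Demand=low) = 0.027 + 0.057 + 0.008 + 0.041 = 0.133.
P(Demand=vhigh) = 0.024 + 0.053 + 0.068 + 0.060 = 0.205.
P(Demand ∈ {low, vhigh}) = 0.133 + 0.205 = 0.338; P(Day=Wed, Demand ∈ {low, vhigh}) = 0.057 + 0.053 = 0.110.
P(Day=Wed | Demand ∈ {low, vhigh}) = 0.110/0.338 = 0.32544.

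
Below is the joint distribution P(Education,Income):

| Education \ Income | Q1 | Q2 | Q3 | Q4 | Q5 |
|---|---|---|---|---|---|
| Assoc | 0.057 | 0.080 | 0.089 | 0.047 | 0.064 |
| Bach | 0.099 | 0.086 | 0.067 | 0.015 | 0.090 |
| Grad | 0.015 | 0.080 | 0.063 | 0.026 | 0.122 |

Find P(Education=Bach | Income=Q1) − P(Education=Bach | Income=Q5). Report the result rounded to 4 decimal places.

P(Income=Q1) = 0.057 + 0.099 + 0.015 = 0.171; P(Education=Bach | Income=Q1) = 0.099/0.171 = 0.57895.
P(Income=Q5) = 0.064 + 0.090 + 0.122 = 0.276; P(Education=Bach | Income=Q5) = 0.090/0.276 = 0.32609.
Difference = 0.2529.

0.2529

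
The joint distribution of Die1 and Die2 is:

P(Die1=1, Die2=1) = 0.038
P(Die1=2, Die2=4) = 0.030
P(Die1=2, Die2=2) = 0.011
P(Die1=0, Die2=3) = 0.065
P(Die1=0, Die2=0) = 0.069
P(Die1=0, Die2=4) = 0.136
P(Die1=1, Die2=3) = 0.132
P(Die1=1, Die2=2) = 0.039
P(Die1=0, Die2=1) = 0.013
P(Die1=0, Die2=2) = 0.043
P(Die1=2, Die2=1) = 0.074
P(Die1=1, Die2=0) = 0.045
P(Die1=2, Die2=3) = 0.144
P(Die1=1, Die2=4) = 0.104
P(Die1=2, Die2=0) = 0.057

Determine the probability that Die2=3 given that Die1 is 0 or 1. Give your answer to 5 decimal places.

P(Die1=0) = 0.069 + 0.013 + 0.043 + 0.065 + 0.136 = 0.326.
P(Die1=1) = 0.045 + 0.038 + 0.039 + 0.132 + 0.104 = 0.358.
P(Die1 ∈ {0, 1}) = 0.326 + 0.358 = 0.684; P(Die2=3, Die1 ∈ {0, 1}) = 0.065 + 0.132 = 0.197.
P(Die2=3 | Die1 ∈ {0, 1}) = 0.197/0.684 = 0.28801.

0.28801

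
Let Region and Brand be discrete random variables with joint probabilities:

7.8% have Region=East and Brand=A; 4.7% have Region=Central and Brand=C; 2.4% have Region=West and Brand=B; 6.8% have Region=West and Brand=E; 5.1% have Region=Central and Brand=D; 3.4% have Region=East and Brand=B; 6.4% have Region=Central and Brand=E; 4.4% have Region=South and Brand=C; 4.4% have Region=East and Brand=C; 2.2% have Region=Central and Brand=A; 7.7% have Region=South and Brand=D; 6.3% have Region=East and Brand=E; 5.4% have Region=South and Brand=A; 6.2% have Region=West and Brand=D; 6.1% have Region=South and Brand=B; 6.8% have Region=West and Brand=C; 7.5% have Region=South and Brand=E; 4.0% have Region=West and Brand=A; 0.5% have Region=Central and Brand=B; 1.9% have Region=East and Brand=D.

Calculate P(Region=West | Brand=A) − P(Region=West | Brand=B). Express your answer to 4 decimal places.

P(Brand=A) = 0.054 + 0.078 + 0.040 + 0.022 = 0.194; P(Region=West | Brand=A) = 0.040/0.194 = 0.20619.
P(Brand=B) = 0.061 + 0.034 + 0.024 + 0.005 = 0.124; P(Region=West | Brand=B) = 0.024/0.124 = 0.19355.
Difference = 0.0126.

0.0126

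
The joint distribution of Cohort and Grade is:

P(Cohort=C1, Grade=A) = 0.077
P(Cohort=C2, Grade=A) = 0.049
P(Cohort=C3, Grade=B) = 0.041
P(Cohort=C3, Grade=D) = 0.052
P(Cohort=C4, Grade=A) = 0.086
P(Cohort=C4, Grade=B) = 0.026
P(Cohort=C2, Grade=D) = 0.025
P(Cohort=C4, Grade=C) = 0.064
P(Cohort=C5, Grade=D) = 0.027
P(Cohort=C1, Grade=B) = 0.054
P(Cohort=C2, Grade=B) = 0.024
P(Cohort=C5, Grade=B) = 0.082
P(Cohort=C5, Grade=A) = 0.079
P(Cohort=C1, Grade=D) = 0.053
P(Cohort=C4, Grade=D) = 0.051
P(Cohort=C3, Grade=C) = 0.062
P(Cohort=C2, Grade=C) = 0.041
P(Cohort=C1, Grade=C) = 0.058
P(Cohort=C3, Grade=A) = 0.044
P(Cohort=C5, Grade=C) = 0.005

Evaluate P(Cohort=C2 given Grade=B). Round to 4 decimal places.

P(Grade=B) = 0.054 + 0.024 + 0.041 + 0.026 + 0.082 = 0.227.
P(Cohort=C2 | Grade=B) = 0.024/0.227 = 0.1057.

0.1057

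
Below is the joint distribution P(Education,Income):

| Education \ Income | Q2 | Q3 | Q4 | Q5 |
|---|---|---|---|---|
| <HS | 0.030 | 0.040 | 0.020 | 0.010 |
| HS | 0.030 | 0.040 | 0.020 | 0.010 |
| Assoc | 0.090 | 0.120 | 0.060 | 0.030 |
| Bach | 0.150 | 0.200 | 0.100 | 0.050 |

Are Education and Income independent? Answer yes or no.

yes

Every cell satisfies P(Education,Income) = P(Education)·P(Income). For instance P(Education=Assoc) = 0.300, P(Income=Q5) = 0.100, and 0.300×0.100 = 0.030 matches the joint entry. So Education and Income are independent.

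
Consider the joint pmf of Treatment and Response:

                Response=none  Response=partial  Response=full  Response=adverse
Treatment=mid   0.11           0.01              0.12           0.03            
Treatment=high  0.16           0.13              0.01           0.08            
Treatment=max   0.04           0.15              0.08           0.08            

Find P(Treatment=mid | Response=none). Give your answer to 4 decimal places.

P(Response=none) = 0.11 + 0.16 + 0.04 = 0.31.
P(Treatment=mid | Response=none) = 0.11/0.31 = 0.3548.

0.3548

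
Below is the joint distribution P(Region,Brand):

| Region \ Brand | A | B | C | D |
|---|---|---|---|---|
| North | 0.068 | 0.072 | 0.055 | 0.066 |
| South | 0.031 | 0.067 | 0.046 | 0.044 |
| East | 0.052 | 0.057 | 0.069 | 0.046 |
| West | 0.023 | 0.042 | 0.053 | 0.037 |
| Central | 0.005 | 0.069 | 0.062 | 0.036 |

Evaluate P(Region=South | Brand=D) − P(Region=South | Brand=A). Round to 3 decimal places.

0.019

P(Brand=D) = 0.066 + 0.044 + 0.046 + 0.037 + 0.036 = 0.229; P(Region=South | Brand=D) = 0.044/0.229 = 0.1921.
P(Brand=A) = 0.068 + 0.031 + 0.052 + 0.023 + 0.005 = 0.179; P(Region=South | Brand=A) = 0.031/0.179 = 0.1732.
Difference = 0.019.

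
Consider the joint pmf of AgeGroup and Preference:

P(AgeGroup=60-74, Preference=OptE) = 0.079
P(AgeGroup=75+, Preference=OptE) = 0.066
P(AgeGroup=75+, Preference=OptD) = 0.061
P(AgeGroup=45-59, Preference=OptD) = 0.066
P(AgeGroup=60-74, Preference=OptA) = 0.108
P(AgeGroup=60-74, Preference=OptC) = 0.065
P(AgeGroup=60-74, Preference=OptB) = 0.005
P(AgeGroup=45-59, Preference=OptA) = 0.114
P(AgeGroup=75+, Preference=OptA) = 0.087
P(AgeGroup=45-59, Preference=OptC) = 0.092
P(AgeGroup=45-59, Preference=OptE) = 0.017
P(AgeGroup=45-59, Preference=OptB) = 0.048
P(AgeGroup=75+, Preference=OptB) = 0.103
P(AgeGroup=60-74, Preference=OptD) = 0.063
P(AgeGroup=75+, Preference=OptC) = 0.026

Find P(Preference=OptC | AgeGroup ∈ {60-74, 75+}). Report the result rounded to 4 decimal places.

P(AgeGroup=60-74) = 0.108 + 0.005 + 0.065 + 0.063 + 0.079 = 0.320.
P(AgeGroup=75+) = 0.087 + 0.103 + 0.026 + 0.061 + 0.066 = 0.343.
P(AgeGroup ∈ {60-74, 75+}) = 0.320 + 0.343 = 0.663; P(Preference=OptC, AgeGroup ∈ {60-74, 75+}) = 0.065 + 0.026 = 0.091.
P(Preference=OptC | AgeGroup ∈ {60-74, 75+}) = 0.091/0.663 = 0.1373.

0.1373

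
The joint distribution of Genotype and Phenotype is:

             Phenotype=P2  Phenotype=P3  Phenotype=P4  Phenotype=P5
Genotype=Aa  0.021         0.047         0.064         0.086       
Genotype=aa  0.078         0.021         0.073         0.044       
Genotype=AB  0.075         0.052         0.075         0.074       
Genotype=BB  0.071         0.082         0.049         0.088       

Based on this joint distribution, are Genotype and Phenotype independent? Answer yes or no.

P(Genotype=Aa) = 0.218 and P(Phenotype=P2) = 0.245, so their product is 0.05341, but P(Genotype=Aa, Phenotype=P2) = 0.021. Since these differ, Genotype and Phenotype are not independent.

no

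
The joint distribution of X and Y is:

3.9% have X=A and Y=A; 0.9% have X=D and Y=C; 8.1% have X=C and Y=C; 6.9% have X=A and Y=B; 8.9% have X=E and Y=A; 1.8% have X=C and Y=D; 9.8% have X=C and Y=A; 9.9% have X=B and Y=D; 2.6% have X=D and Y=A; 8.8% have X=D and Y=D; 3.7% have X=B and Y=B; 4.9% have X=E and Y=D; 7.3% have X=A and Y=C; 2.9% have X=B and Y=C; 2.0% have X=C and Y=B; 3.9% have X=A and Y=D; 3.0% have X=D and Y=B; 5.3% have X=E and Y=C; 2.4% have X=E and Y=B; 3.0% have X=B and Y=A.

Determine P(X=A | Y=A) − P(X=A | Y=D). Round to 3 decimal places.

P(Y=A) = 0.039 + 0.030 + 0.098 + 0.026 + 0.089 = 0.282; P(X=A | Y=A) = 0.039/0.282 = 0.1383.
P(Y=D) = 0.039 + 0.099 + 0.018 + 0.088 + 0.049 = 0.293; P(X=A | Y=D) = 0.039/0.293 = 0.1331.
Difference = 0.005.

0.005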